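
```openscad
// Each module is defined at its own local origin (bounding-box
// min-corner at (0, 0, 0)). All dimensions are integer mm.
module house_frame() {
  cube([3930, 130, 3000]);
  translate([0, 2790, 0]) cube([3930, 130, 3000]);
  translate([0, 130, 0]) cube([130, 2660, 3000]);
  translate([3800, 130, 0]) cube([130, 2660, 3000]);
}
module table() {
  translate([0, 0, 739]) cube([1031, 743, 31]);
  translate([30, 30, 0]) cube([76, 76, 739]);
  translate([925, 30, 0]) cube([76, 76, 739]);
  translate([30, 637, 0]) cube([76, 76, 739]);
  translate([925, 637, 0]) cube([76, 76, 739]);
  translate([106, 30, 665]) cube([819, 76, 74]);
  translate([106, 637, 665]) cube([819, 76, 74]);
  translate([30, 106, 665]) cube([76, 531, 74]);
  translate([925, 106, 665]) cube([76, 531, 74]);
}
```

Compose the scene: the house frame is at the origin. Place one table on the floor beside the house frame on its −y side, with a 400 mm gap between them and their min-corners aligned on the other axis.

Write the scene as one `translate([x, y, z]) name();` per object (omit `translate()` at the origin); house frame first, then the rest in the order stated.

house_frame();
translate([0, -1143, 0]) table();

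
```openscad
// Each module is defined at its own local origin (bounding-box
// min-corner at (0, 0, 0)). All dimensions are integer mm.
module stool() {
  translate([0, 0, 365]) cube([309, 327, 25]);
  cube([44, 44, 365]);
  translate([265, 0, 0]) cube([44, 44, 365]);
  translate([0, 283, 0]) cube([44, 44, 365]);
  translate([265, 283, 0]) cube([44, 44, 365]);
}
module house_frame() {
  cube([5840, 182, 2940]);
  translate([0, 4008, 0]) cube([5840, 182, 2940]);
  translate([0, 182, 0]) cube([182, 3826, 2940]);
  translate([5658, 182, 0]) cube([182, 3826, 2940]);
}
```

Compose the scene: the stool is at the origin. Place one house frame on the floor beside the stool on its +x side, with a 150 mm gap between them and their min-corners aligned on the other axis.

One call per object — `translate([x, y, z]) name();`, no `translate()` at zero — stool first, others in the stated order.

stool();
translate([459, 0, 0]) house_frame();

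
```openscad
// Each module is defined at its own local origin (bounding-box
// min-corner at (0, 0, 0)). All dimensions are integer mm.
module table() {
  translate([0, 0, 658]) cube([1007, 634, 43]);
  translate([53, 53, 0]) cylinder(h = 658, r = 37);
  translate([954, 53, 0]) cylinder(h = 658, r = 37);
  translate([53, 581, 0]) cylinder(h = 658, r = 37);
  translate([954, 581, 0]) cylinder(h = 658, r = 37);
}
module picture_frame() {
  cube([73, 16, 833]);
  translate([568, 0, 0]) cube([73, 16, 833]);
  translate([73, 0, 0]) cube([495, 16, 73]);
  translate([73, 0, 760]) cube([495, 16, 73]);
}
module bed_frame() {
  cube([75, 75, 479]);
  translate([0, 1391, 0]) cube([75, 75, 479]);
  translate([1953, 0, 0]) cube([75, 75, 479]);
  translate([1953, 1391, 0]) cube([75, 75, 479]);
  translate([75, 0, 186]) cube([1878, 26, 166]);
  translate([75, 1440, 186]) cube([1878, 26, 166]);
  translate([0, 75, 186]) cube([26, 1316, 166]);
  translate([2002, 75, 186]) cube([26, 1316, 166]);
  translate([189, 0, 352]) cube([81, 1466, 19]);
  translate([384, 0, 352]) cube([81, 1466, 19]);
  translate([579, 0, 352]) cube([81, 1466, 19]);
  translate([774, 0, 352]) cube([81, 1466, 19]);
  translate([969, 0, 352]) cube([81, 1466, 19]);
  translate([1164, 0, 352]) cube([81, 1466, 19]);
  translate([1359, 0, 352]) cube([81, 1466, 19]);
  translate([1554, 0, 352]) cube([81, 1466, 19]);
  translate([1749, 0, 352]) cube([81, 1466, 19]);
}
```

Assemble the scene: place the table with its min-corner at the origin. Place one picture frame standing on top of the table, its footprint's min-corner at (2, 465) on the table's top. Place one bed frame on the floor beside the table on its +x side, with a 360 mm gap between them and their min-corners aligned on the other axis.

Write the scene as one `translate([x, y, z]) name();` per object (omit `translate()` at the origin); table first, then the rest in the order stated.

table();
translate([2, 465, 701]) picture_frame();
translate([1367, 0, 0]) bed_frame();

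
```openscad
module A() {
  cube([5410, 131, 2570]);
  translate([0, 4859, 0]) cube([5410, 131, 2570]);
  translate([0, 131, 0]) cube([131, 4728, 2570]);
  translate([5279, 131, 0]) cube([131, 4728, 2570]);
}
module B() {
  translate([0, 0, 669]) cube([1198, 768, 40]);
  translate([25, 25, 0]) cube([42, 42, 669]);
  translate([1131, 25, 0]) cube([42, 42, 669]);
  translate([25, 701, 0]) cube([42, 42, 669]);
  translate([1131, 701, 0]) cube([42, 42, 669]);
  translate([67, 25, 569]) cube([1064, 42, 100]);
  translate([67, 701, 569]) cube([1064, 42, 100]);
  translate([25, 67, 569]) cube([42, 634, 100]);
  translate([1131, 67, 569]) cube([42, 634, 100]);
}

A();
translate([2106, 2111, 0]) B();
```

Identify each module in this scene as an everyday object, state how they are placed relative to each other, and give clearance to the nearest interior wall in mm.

Clearances: x = 1975, y = 1980; minimum 1975 mm.

A is a house frame. B is a table. The table sits inside the house frame, centred. The clearance to the nearest interior wall is 1975 mm.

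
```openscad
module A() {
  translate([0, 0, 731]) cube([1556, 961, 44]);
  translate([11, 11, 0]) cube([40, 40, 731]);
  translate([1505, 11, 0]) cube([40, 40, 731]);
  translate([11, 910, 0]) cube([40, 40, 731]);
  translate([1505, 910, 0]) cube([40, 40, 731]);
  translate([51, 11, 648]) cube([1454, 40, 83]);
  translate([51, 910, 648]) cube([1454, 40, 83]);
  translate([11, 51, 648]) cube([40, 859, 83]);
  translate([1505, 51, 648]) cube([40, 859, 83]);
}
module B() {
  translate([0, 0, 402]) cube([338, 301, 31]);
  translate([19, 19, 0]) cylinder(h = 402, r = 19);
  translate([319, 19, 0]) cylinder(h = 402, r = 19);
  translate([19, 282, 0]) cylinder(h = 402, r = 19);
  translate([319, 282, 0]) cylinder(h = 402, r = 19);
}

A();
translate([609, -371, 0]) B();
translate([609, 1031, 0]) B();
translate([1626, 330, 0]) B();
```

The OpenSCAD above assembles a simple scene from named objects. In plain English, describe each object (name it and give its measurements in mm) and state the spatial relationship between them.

A is a table with a 1556×961 mm rectangular top, 44 mm thick, top surface at z = 775 mm, supported by four 40×40 mm square legs, each inset 11 mm from the nearest pair of top edges, running from the floor. Four apron rails, 40 mm thick and 83 mm tall, run between adjacent legs with their top edges flush with the underside of the top and their outer faces flush with the legs' outer faces.

B is a simple wooden stool: a rectangular seat 338 mm (x) by 301 mm (y), 31 mm thick, top face at z = 433 mm, on four round legs, each 38 mm in diameter. The legs rest on z = 0, each leg's axis is inset half a diameter from the nearest pair of seat edges (so the leg's bounding box is flush with the corner).

Three stools sit around the table at the −y, +y, +x sides.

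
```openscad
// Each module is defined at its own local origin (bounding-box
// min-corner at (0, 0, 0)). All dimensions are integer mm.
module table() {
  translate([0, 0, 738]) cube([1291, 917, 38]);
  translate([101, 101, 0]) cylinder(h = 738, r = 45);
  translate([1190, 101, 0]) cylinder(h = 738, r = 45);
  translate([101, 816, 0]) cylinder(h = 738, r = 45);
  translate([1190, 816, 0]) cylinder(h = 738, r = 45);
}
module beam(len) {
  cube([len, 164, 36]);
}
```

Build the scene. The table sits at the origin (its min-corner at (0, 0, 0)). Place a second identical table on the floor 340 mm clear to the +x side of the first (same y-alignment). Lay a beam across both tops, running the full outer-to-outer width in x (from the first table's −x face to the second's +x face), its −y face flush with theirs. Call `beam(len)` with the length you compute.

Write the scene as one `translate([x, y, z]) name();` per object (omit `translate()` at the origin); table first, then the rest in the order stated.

table();
translate([1631, 0, 0]) table();
translate([0, 0, 776]) beam(2922);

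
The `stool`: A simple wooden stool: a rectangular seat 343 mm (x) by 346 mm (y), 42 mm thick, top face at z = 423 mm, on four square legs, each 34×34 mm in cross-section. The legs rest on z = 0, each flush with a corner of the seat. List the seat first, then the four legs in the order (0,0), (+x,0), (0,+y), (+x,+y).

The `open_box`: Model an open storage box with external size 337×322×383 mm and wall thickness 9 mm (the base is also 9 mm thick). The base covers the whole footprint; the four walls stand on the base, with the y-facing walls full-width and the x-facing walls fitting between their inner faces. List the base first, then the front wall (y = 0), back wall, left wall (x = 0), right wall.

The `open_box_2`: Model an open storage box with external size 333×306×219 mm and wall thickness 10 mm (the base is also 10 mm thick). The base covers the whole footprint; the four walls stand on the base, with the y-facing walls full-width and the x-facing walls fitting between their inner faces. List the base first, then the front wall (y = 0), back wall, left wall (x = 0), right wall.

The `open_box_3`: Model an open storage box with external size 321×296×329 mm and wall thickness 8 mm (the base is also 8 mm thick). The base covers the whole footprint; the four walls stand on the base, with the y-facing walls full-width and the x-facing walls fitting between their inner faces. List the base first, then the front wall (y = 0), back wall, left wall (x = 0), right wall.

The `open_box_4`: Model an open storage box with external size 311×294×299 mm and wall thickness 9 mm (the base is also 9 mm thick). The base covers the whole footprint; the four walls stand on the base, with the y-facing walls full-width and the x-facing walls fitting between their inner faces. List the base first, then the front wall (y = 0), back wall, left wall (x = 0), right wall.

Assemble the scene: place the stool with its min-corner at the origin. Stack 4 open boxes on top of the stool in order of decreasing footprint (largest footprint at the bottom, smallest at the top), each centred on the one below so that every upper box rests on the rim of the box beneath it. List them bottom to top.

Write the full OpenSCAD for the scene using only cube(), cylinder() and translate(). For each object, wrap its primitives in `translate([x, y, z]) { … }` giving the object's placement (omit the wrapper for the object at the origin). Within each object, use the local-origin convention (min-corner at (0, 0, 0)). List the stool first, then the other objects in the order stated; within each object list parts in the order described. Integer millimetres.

translate([0, 0, 381]) cube([343, 346, 42]);
cube([34, 34, 381]);
translate([309, 0, 0]) cube([34, 34, 381]);
translate([0, 312, 0]) cube([34, 34, 381]);
translate([309, 312, 0]) cube([34, 34, 381]);
translate([3, 12, 423]) {
  cube([337, 322, 9]);
  translate([0, 0, 9]) cube([337, 9, 374]);
  translate([0, 313, 9]) cube([337, 9, 374]);
  translate([0, 9, 9]) cube([9, 304, 374]);
  translate([328, 9, 9]) cube([9, 304, 374]);
}
translate([5, 20, 806]) {
  cube([333, 306, 10]);
  translate([0, 0, 10]) cube([333, 10, 209]);
  translate([0, 296, 10]) cube([333, 10, 209]);
  translate([0, 10, 10]) cube([10, 286, 209]);
  translate([323, 10, 10]) cube([10, 286, 209]);
}
translate([11, 25, 1025]) {
  cube([321, 296, 8]);
  translate([0, 0, 8]) cube([321, 8, 321]);
  translate([0, 288, 8]) cube([321, 8, 321]);
  translate([0, 8, 8]) cube([8, 280, 321]);
  translate([313, 8, 8]) cube([8, 280, 321]);
}
translate([16, 26, 1354]) {
  cube([311, 294, 9]);
  translate([0, 0, 9]) cube([311, 9, 290]);
  translate([0, 285, 9]) cube([311, 9, 290]);
  translate([0, 9, 9]) cube([9, 276, 290]);
  translate([302, 9, 9]) cube([9, 276, 290]);
}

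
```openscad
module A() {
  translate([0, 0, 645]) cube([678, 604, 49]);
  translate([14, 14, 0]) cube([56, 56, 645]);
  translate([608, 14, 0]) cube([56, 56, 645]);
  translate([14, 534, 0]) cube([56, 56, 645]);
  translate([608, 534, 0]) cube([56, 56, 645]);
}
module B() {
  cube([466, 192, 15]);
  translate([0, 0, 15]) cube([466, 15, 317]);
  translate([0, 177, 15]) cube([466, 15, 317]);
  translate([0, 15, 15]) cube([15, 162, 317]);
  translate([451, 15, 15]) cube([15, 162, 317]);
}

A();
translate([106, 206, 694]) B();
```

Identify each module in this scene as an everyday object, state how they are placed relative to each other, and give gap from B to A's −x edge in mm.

A is a table. B is an open box. The open box is on top of the table, centred. The gap from the open box to the table's −x edge is 106 mm.

The open box's min-x is at 106; the table's min-x is 0; gap = 106 mm.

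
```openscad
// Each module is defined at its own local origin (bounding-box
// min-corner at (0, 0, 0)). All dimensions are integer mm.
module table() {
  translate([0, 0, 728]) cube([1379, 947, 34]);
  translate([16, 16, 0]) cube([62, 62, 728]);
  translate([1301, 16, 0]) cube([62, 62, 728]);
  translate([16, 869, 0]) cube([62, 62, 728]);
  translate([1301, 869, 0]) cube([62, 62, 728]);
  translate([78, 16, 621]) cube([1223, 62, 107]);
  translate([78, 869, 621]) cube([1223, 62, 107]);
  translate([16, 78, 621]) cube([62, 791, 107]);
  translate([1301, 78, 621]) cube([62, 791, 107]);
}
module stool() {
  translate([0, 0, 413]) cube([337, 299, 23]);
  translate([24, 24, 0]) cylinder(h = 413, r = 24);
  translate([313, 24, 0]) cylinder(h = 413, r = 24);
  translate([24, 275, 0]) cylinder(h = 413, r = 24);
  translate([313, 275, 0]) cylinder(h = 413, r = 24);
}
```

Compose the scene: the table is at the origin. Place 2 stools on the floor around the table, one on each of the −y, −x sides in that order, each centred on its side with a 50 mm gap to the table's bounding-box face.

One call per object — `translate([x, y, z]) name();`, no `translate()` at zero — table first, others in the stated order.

table();
translate([521, -349, 0]) stool();
translate([-387, 324, 0]) stool();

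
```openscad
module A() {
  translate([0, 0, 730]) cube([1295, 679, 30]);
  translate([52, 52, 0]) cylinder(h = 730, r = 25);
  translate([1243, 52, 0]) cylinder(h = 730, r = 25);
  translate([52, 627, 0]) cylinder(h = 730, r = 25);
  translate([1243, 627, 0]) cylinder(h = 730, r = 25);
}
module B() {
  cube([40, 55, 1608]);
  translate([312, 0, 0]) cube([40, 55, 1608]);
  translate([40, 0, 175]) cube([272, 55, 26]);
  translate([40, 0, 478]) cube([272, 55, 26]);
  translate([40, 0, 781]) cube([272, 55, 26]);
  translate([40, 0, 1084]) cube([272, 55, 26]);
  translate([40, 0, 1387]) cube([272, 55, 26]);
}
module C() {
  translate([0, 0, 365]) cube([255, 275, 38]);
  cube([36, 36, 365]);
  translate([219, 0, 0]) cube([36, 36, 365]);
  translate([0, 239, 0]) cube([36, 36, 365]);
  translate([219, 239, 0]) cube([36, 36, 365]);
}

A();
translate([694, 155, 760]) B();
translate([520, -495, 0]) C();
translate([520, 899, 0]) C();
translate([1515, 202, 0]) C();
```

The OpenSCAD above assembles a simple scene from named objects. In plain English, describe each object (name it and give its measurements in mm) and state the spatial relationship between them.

A is a table: top 1295 mm (x) × 679 mm (y), 30 mm thick, upper face at z = 760 mm, on four round legs of 50 mm diameter, each leg's bounding box inset 27 mm from the nearest pair of top edges, running from z = 0 to the bottom of the top.

B is a straight ladder. Two 40×55 mm vertical rails, 1608 mm tall, stand 352 mm apart (outside-to-outside) with their front faces coplanar on the −y side. 5 rungs, each 55 mm deep and 26 mm tall, span between the inner faces of the rails, front faces flush with the rails. The lowest rung's underside is at z = 175 mm and rungs are spaced 303 mm apart (underside to underside).

C is a four-legged stool. The seat is a 255×275×38 mm slab whose top surface is at z = 403 mm; four square legs, each 36×36 mm in cross-section, run from the floor (z = 0) to the underside of the seat, each flush with a corner of the seat.

The ladder is on top of the table. Three stools sit around the table at the −y, +y, +x sides.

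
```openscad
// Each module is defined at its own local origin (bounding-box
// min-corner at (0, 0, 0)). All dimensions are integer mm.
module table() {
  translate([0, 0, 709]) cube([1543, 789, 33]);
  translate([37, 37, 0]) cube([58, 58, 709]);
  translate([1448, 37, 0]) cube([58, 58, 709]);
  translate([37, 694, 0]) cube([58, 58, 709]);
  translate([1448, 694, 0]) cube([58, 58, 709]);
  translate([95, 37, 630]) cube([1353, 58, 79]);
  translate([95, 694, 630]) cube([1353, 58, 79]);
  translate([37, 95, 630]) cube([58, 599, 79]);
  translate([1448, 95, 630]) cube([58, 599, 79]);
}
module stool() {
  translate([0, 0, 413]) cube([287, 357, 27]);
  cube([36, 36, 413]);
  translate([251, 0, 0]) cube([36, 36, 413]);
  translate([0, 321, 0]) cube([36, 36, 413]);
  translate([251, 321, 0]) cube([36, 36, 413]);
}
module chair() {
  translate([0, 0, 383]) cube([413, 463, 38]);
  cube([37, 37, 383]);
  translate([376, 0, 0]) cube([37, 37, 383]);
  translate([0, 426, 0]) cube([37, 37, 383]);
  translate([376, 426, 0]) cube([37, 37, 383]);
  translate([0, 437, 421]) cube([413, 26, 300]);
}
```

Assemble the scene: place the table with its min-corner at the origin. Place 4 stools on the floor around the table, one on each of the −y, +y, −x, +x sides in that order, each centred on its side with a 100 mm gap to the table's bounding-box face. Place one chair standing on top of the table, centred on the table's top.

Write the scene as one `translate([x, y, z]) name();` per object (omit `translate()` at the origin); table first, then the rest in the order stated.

table();
translate([628, -457, 0]) stool();
translate([628, 889, 0]) stool();
translate([-387, 216, 0]) stool();
translate([1643, 216, 0]) stool();
translate([565, 163, 742]) chair();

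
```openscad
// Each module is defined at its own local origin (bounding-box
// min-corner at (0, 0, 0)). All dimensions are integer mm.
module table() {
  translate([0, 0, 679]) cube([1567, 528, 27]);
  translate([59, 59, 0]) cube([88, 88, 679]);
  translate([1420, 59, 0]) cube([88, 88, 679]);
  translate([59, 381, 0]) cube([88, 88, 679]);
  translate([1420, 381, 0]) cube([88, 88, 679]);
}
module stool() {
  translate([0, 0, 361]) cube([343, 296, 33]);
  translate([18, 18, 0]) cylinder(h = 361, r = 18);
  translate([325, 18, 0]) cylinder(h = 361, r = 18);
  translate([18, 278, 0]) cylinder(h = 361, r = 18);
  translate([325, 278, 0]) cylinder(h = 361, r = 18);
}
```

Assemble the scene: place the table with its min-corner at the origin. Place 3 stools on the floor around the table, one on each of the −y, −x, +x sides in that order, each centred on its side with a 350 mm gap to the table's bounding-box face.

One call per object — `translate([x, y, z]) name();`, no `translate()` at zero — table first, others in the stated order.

table();
translate([612, -646, 0]) stool();
translate([-693, 116, 0]) stool();
translate([1917, 116, 0]) stool();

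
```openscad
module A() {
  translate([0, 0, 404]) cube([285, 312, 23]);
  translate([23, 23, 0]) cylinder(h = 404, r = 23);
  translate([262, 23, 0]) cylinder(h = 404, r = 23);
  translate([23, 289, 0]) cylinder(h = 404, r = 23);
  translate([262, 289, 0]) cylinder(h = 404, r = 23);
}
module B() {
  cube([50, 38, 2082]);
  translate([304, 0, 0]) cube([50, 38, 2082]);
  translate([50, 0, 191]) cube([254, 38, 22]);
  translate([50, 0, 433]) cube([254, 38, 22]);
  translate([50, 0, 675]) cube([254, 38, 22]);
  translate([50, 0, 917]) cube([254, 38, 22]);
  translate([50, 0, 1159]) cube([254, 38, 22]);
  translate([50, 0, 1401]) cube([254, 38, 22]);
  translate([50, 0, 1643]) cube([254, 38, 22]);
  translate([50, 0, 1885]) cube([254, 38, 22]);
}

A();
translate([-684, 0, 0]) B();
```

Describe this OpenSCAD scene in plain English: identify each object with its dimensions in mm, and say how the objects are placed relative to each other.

A is a simple wooden stool: a rectangular seat 285 mm (x) by 312 mm (y), 23 mm thick, top face at z = 427 mm, on four round legs, each 46 mm in diameter. The legs rest on z = 0, each leg's axis is inset half a diameter from the nearest pair of seat edges (so the leg's bounding box is flush with the corner).

B is a straight ladder. Two 50×38 mm vertical rails, 2082 mm tall, stand 354 mm apart (outside-to-outside) with their front faces coplanar on the −y side. 8 rungs, each 38 mm deep and 22 mm tall, span between the inner faces of the rails, front faces flush with the rails. The lowest rung's underside is at z = 191 mm and rungs are spaced 242 mm apart (underside to underside).

The ladder is on the floor beside the stool on its −x side.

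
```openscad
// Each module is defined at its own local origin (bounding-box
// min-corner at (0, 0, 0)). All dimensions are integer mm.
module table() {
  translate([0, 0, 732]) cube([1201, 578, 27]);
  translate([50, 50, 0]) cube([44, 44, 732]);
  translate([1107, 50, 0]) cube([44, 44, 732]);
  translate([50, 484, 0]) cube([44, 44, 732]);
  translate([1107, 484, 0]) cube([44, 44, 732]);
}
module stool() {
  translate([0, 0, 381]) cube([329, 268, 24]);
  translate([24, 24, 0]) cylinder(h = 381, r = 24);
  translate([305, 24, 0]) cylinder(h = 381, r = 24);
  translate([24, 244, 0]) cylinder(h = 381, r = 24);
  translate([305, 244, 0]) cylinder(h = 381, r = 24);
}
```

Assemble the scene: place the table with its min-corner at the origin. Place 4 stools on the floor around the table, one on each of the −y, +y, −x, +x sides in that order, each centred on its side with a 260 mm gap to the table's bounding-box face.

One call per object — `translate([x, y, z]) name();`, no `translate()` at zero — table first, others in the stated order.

table();
translate([436, -528, 0]) stool();
translate([436, 838, 0]) stool();
translate([-589, 155, 0]) stool();
translate([1461, 155, 0]) stool();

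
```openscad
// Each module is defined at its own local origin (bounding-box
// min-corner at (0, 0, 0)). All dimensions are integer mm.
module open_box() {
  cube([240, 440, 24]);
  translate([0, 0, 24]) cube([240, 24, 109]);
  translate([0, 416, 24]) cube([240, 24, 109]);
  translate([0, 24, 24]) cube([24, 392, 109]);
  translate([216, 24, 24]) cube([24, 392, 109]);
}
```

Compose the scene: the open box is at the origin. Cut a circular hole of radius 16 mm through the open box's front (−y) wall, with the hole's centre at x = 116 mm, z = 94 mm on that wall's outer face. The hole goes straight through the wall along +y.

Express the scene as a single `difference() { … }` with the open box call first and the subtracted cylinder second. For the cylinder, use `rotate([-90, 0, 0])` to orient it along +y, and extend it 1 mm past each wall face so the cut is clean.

difference() {
  open_box();
  translate([116, -1, 94]) rotate([-90, 0, 0]) cylinder(h = 26, r = 16);
}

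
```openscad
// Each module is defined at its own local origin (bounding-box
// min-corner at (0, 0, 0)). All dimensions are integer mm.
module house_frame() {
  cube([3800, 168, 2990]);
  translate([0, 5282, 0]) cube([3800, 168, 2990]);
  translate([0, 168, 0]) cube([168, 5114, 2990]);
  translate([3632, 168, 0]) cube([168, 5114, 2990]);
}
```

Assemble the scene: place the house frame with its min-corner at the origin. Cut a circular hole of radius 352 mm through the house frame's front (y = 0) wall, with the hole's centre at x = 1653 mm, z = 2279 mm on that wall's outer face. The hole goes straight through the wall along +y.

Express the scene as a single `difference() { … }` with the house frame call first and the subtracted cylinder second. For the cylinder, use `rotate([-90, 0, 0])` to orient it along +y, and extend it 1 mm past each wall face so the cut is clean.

difference() {
  house_frame();
  translate([1653, -1, 2279]) rotate([-90, 0, 0]) cylinder(h = 170, r = 352);
}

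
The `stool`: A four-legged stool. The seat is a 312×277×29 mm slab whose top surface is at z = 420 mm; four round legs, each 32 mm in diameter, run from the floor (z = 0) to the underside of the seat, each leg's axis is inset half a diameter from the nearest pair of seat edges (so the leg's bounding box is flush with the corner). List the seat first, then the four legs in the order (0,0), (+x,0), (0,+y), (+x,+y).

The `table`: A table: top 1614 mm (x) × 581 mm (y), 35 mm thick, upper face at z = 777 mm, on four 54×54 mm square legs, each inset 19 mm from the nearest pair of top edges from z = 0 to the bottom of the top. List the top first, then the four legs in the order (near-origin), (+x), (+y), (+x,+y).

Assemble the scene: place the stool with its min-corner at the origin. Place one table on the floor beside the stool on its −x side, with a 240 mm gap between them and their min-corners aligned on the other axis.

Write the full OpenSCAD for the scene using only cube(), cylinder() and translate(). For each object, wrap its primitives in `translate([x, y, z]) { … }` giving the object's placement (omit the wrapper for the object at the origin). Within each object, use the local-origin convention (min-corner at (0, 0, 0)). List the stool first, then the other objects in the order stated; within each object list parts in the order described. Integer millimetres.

translate([0, 0, 391]) cube([312, 277, 29]);
translate([16, 16, 0]) cylinder(h = 391, r = 16);
translate([296, 16, 0]) cylinder(h = 391, r = 16);
translate([16, 261, 0]) cylinder(h = 391, r = 16);
translate([296, 261, 0]) cylinder(h = 391, r = 16);
translate([-1854, 0, 0]) {
  translate([0, 0, 742]) cube([1614, 581, 35]);
  translate([19, 19, 0]) cube([54, 54, 742]);
  translate([1541, 19, 0]) cube([54, 54, 742]);
  translate([19, 508, 0]) cube([54, 54, 742]);
  translate([1541, 508, 0]) cube([54, 54, 742]);
}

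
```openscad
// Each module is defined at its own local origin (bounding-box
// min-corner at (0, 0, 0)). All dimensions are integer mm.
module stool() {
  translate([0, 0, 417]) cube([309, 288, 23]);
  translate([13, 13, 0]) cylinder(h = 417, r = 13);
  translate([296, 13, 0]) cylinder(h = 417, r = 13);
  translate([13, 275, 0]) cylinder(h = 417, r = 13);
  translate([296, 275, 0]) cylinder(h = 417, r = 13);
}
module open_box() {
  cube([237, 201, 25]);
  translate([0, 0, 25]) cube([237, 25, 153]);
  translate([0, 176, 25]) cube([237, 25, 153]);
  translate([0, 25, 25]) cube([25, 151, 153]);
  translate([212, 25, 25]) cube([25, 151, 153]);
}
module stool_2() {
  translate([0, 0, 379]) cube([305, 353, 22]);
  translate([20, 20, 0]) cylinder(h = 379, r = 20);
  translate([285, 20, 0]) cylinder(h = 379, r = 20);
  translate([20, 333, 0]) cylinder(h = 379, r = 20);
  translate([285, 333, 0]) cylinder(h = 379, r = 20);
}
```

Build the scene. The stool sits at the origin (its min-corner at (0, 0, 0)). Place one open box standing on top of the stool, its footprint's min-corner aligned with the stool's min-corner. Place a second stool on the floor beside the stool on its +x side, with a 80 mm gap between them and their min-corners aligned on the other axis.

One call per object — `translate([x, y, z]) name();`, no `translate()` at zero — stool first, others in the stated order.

stool();
translate([0, 0, 440]) open_box();
translate([389, 0, 0]) stool_2();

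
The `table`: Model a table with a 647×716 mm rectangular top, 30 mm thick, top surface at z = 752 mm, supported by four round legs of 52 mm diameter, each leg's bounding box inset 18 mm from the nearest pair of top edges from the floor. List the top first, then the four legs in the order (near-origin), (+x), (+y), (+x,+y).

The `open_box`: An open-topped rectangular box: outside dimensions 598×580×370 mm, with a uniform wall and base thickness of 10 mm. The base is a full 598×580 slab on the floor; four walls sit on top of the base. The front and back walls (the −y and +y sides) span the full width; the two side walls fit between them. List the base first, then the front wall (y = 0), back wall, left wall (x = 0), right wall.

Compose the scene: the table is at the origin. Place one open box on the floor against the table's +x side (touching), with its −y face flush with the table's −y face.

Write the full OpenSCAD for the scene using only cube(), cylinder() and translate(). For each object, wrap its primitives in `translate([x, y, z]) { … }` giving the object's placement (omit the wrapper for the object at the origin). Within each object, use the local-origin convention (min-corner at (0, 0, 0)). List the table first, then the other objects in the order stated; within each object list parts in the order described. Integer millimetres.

translate([0, 0, 722]) cube([647, 716, 30]);
translate([44, 44, 0]) cylinder(h = 722, r = 26);
translate([603, 44, 0]) cylinder(h = 722, r = 26);
translate([44, 672, 0]) cylinder(h = 722, r = 26);
translate([603, 672, 0]) cylinder(h = 722, r = 26);
translate([647, 0, 0]) {
  cube([598, 580, 10]);
  translate([0, 0, 10]) cube([598, 10, 360]);
  translate([0, 570, 10]) cube([598, 10, 360]);
  translate([0, 10, 10]) cube([10, 560, 360]);
  translate([588, 10, 10]) cube([10, 560, 360]);
}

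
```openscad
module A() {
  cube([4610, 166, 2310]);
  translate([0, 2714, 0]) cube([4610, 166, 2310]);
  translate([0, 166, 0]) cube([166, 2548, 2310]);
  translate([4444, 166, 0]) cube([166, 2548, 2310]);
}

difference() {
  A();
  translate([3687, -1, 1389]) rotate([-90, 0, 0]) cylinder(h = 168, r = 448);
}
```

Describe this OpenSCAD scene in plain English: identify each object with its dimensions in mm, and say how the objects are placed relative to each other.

A is a box-shaped house frame (walls only): outside footprint 4610×2880 mm, wall height 2310 mm, wall thickness 166 mm. The two y-facing walls run the full x-width; the two x-facing walls fit between the inner faces of the y-facing walls.

The house frame has a circular hole of radius 448 mm through its front wall, centred at (x = 3687, z = 1389).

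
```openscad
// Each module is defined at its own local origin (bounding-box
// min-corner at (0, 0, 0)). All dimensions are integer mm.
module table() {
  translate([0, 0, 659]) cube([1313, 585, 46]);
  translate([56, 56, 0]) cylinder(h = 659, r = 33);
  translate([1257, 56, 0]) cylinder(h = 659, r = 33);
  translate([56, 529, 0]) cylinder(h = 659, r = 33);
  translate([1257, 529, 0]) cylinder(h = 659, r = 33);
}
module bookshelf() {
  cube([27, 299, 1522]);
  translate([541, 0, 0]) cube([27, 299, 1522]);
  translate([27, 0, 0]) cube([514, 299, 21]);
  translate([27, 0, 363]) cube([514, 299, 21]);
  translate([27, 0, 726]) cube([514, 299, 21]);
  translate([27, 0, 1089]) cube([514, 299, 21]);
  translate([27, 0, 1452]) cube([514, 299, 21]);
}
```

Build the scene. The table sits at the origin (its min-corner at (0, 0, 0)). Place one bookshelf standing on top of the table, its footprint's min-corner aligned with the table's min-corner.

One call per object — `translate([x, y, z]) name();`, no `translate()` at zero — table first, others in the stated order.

table();
translate([0, 0, 705]) bookshelf();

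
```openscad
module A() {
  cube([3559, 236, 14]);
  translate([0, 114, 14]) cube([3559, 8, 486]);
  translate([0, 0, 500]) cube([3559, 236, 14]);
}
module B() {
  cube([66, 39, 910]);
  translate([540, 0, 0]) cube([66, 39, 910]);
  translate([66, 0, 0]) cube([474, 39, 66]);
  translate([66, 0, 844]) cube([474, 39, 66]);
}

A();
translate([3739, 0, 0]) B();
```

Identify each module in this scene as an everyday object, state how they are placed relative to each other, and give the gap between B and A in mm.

The picture frame's nearest face is 180 mm from the I-beam's +x face.

A is an I-beam. B is a picture frame. The picture frame is on the floor beside the I-beam on its +x side. The gap between the picture frame and the I-beam is 180 mm.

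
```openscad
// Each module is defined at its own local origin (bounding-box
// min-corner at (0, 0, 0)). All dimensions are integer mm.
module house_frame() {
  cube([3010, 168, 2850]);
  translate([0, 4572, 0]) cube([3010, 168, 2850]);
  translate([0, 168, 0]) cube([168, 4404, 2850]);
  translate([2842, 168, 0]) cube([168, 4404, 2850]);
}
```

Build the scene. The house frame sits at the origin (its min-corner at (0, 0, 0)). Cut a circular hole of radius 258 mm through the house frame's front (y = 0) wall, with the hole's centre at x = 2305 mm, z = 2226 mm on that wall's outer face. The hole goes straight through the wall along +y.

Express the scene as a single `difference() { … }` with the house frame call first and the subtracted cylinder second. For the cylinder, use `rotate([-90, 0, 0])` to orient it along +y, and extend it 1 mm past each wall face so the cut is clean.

difference() {
  house_frame();
  translate([2305, -1, 2226]) rotate([-90, 0, 0]) cylinder(h = 170, r = 258);
}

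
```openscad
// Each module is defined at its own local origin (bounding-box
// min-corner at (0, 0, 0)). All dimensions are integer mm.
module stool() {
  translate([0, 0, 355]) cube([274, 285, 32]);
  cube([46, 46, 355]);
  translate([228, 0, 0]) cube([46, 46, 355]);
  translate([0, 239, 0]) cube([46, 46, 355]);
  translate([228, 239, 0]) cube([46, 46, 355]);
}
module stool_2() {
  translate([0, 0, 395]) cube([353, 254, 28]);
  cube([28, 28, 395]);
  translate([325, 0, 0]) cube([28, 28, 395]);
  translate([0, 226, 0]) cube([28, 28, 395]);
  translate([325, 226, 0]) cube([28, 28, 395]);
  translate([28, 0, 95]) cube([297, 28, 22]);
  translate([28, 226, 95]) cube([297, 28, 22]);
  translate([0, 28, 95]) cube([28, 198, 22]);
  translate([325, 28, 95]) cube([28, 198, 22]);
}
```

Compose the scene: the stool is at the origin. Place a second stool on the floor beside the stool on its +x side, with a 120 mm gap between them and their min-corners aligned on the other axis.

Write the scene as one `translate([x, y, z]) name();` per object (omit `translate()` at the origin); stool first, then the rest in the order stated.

stool();
translate([394, 0, 0]) stool_2();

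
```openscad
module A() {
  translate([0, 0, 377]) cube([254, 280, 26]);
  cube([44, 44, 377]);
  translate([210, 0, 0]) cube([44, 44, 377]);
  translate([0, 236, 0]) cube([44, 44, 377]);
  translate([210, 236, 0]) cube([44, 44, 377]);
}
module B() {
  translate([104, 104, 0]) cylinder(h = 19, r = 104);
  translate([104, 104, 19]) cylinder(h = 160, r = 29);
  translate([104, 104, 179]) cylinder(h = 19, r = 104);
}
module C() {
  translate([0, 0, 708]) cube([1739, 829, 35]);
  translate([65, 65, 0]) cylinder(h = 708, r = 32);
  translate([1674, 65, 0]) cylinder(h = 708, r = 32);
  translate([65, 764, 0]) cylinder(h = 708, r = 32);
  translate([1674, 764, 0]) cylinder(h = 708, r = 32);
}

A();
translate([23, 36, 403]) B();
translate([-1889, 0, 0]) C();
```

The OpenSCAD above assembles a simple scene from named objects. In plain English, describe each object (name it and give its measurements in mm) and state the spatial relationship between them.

A is a four-legged stool. The seat is 254×280 mm, 26 mm thick, top at z = 403 mm. It stands on four square legs, each 44×44 mm in cross-section, from z = 0 to the seat underside, each flush with a corner of the seat.

B is a spool: two coaxial disc flanges of radius 104 mm and thickness 19 mm, joined by a core cylinder of radius 29 mm and height 160 mm. The lower flange rests on z = 0 and the three cylinders share a vertical axis.

C is a table with a 1739×829 mm rectangular top, 35 mm thick, top surface at z = 743 mm, supported by four round legs of 64 mm diameter, each leg's bounding box inset 33 mm from the nearest pair of top edges, running from the floor.

The spool is on top of the stool, centred. The table is on the floor beside the stool on its −x side.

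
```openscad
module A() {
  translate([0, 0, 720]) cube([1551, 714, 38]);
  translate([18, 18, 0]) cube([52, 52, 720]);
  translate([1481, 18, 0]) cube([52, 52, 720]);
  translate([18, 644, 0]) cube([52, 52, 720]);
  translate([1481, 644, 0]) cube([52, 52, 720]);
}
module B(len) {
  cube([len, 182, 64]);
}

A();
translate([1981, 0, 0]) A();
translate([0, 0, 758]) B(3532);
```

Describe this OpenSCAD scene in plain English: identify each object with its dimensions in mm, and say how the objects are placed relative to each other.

A is a rectangular dining table. The top is 1551×714×38 mm with its upper surface at z = 758 mm. It stands on four 52×52 mm square legs, each inset 18 mm from the nearest pair of top edges, running from the floor to the underside of the top.

B is a rectangular beam 3532 mm long (x), 182 mm deep (y), 64 mm thick (z).

The beam spans the tops of two tables placed 430 mm apart, resting at z = 758 mm.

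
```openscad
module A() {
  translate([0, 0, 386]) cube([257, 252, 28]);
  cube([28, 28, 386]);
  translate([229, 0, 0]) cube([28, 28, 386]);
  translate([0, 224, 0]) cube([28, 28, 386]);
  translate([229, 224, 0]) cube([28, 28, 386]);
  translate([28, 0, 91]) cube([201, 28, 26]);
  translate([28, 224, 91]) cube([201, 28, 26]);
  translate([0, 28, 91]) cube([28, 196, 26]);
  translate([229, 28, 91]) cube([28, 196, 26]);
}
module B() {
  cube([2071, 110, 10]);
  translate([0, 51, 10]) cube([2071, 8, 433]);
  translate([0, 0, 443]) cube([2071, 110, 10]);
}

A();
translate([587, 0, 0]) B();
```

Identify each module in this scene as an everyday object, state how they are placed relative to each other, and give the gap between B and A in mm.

A is a stool. B is an I-beam. The I-beam is on the floor beside the stool on its +x side. The gap between the I-beam and the stool is 330 mm.

The I-beam's nearest face is 330 mm from the stool's +x face.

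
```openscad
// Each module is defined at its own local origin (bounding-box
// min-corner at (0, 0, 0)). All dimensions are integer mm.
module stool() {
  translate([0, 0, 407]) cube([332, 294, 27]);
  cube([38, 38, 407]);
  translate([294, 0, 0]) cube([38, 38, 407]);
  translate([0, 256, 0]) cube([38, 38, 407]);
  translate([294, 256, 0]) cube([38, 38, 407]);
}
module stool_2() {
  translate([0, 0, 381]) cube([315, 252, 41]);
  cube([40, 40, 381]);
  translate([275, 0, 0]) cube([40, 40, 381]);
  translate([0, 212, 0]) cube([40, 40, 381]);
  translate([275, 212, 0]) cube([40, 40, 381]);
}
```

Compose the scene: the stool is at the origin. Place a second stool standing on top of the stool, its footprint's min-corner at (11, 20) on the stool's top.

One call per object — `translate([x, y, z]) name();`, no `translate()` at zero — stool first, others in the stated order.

stool();
translate([11, 20, 434]) stool_2();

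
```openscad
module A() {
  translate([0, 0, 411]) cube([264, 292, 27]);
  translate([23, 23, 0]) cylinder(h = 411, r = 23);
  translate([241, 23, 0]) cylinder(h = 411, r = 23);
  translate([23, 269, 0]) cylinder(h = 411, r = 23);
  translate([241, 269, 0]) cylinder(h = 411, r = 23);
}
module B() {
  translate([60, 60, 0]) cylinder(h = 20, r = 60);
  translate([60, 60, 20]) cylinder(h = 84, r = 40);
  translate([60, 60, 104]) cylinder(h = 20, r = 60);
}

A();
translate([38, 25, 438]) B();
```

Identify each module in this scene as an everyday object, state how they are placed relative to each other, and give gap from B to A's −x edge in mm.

A is a stool. B is a spool. The spool is on top of the stool. The gap from the spool to the stool's −x edge is 38 mm.

The spool's min-x is at 38; the stool's min-x is 0; gap = 38 mm.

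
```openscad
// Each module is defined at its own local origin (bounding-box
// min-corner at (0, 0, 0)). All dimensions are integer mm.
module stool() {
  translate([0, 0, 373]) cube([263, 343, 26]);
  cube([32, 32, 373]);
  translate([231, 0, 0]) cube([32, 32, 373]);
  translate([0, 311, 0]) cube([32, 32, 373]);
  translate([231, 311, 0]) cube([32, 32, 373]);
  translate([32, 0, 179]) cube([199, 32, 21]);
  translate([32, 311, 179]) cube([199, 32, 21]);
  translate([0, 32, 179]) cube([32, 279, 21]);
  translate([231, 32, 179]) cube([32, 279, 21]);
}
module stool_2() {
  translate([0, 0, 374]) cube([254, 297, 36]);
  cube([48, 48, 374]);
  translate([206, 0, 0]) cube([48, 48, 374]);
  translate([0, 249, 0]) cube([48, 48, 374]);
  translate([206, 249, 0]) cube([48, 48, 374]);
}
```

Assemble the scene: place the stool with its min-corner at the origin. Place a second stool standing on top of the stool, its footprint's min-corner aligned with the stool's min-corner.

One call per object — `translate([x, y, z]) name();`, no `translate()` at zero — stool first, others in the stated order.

stool();
translate([0, 0, 399]) stool_2();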